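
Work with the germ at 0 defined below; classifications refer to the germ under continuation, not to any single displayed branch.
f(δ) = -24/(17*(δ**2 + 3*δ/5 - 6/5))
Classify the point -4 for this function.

Denominator factors: δ**2 + 3*δ/5 - 6/5 = 62/5 at δ = -4 — none vanishes.
So the germ continues analytically to -4.

The point is a regular point.


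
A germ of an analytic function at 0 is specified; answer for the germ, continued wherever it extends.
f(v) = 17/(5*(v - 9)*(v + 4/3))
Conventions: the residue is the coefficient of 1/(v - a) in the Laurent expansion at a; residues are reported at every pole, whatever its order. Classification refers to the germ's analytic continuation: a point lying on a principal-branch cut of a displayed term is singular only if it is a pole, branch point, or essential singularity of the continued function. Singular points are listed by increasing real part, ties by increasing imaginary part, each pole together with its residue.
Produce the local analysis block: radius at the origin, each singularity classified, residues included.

Denominator factor (v + 4/3): pole of order 1 at -4/3, modulus 4/3.
Denominator factor (v - 9): pole of order 1 at 9, modulus 9.
The radius of convergence is the smallest modulus among the singular points: 4/3.
At the order-1 pole -4/3 set g(v) = (v - (-4/3))*f(v) = 17/(5*(v - 9)).
Simple pole: residue = g(a) at a = -4/3, which is -51/155.
At the order-1 pole 9 set g(v) = (v - (9))*f(v) = 17/(5*(v + 4/3)).
Simple pole: residue = g(a) at a = 9, which is 51/155.
List the singular points by increasing real part (a conjugate pair: the negative imaginary part first).

Radius of convergence at 0: 4/3.
At -4/3: a pole of order 1; residue -51/155.
At 9: a pole of order 1; residue 51/155.


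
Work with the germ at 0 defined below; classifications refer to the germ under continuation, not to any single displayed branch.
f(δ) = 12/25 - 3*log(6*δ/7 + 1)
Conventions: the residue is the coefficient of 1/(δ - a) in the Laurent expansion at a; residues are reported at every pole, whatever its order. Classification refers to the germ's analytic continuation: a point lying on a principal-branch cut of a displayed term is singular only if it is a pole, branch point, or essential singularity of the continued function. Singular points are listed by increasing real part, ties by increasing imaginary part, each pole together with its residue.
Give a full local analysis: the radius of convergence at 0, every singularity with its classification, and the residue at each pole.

Branch term (-3)*log(1 - δ/(-7/6)): its argument vanishes at δ = -7/6, a logarithmic branch point, modulus 7/6.
The radius of convergence is the smallest modulus among the singular points: 7/6.

Radius of convergence at 0: 7/6.
At -7/6: a logarithmic branch point.


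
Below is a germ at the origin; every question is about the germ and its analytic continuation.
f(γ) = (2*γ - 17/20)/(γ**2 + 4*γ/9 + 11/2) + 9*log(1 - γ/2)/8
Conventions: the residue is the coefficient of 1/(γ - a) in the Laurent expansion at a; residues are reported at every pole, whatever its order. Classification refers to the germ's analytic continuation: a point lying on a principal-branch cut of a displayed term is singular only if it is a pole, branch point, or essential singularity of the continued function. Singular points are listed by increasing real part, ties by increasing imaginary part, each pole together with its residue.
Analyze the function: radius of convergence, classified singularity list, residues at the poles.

Denominator factor (γ**2 + 4*γ/9 + 11/2): discriminant -1766/81, complex-conjugate roots (-2/9) + ((1/18)*sqrt(1766))*i and (-2/9) - ((1/18)*sqrt(1766))*i; poles of order 1, moduli (1/2)*sqrt(22) and (1/2)*sqrt(22).
Branch term (9/8)*log(1 - γ/(2)): its argument vanishes at γ = 2, a logarithmic branch point, modulus 2.
The radius of convergence is the smallest modulus among the singular points: 2.
The branch term is analytic at (-2/9) - ((1/18)*sqrt(1766))*i and contributes nothing to the residue; only the rational part matters.
The factor γ**2 + 4*γ/9 + 11/2 splits as (γ - a)(γ - a') with a = (-2/9) - ((1/18)*sqrt(1766))*i, a' = (-2/9) + ((1/18)*sqrt(1766))*i. At the order-1 pole a set g(γ) = (γ - a)*(rational part) = [2*γ - 17/20] / (γ - a').
Simple pole: residue = g(a) at a = (-2/9) - ((1/18)*sqrt(1766))*i, which is (1) - ((233/35320)*sqrt(1766))*i.
The branch term is analytic at (-2/9) + ((1/18)*sqrt(1766))*i and contributes nothing to the residue; only the rational part matters.
The factor γ**2 + 4*γ/9 + 11/2 splits as (γ - a)(γ - a') with a = (-2/9) + ((1/18)*sqrt(1766))*i, a' = (-2/9) - ((1/18)*sqrt(1766))*i. At the order-1 pole a set g(γ) = (γ - a)*(rational part) = [2*γ - 17/20] / (γ - a').
Simple pole: residue = g(a) at a = (-2/9) + ((1/18)*sqrt(1766))*i, which is (1) + ((233/35320)*sqrt(1766))*i.
List the singular points by increasing real part (a conjugate pair: the negative imaginary part first).

Radius of convergence at 0: 2.
At (-2/9) - ((1/18)*sqrt(1766))*i: a pole of order 1; residue (1) - ((233/35320)*sqrt(1766))*i.
At (-2/9) + ((1/18)*sqrt(1766))*i: a pole of order 1; residue (1) + ((233/35320)*sqrt(1766))*i.
At 2: a logarithmic branch point.


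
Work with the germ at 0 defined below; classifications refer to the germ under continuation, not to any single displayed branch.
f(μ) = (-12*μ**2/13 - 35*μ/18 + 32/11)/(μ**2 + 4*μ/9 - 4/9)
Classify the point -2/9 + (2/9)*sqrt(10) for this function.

The point is a pole of order 1.

The denominator factor μ**2 + 4*μ/9 - 4/9 vanishes at -2/9 + (2/9)*sqrt(10) and appears to the power 1; the numerator there equals 32893/11583 - (359/1053)*sqrt(10), nonzero, and no other factor vanishes.
Hence a pole whose order is the multiplicity, 1.


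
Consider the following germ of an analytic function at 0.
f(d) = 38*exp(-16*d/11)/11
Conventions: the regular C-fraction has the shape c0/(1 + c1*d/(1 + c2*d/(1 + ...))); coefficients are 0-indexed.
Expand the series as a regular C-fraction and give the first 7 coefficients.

Taylor coefficients (expand at 0): a_0 = 38/11, a_1 = -608/121, a_2 = 4864/1331, a_3 = -77824/43923, a_4 = 311296/483153, a_5 = -4980736/26573415, a_6 = 39845888/876922695.
c0 = a_0 = 38/11. Peel one level at a time: if S = 1 + c*d/S' with S'(0) = 1, then c is the d-coefficient of S and S' = c*d/(S - 1).
S_1 = c0/f = 1 + (16/11)*d + (128/121)*d^2 + ...; c1 = 16/11.
S_2 = c1*d/(S_1 - 1) = 1 + (-8/11)*d + (64/363)*d^2 + ...; c2 = -8/11.
S_3 = c2*d/(S_2 - 1) = 1 + (8/33)*d + (64/1089)*d^2 + ...; c3 = 8/33.
S_4 = c3*d/(S_3 - 1) = 1 + (-8/33)*d + (64/1815)*d^2 + ...; c4 = -8/33.
S_5 = c4*d/(S_4 - 1) = 1 + (8/55)*d + (64/3025)*d^2 + ...; c5 = 8/55.
S_6 = c5*d/(S_5 - 1) = 1 + (-8/55)*d + ...; c6 = -8/55.

The regular C-fraction coefficients are [38/11, 16/11, -8/11, 8/33, -8/33, 8/55, -8/55].


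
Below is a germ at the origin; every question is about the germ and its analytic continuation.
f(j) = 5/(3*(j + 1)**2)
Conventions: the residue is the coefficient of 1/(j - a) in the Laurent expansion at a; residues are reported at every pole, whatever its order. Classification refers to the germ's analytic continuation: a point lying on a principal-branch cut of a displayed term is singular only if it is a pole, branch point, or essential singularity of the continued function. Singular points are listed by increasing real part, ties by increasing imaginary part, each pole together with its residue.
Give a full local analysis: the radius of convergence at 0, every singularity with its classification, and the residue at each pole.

Radius of convergence at 0: 1.
At -1: a pole of order 2; residue 0.

Denominator factor (j + 1)^2: pole of order 2 at -1, modulus 1.
The radius of convergence is the smallest modulus among the singular points: 1.
At the order-2 pole -1 set g(j) = (j - (-1))^2*f(j) = 5/3.
Order-2 pole: residue = g'(a); g'(-1) = 0, so the residue is 0.


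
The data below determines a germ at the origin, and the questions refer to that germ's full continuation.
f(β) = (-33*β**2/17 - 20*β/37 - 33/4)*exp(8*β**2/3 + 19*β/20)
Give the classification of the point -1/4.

The point is a regular point.

There is no denominator, hence no pole anywhere.
The factor exp(8*β**2/3 + 19*β/20) is entire.
So the germ continues analytically to -1/4.


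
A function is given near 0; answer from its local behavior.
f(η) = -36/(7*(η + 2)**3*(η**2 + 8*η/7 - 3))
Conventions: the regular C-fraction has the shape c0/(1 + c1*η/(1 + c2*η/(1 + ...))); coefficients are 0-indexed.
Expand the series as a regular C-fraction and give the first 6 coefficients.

The regular C-fraction coefficients are [3/14, 47/42, 13/94, -2693/611, 517987/140036, 9877907/118718212].

Taylor coefficients (expand at 0): a_0 = 3/14, a_1 = -47/196, a_2 = 1241/4116, a_3 = -40267/172872, a_4 = 3088087/14521248, a_5 = -83710721/609892416.
c0 = a_0 = 3/14. Peel one level at a time: if S = 1 + c*η/S' with S'(0) = 1, then c is the η-coefficient of S and S' = c*η/(S - 1).
S_1 = c0/f = 1 + (47/42)*η + (-13/84)*η^2 + ...; c1 = 47/42.
S_2 = c1*η/(S_1 - 1) = 1 + (13/94)*η + (2693/4418)*η^2 + ...; c2 = 13/94.
S_3 = c2*η/(S_2 - 1) = 1 + (-2693/611)*η + (11021/676)*η^2 + ...; c3 = -2693/611.
S_4 = c3*η/(S_3 - 1) = 1 + (517987/140036)*η + (-35712433/116035984)*η^2 + ...; c4 = 517987/140036.
S_5 = c4*η/(S_4 - 1) = 1 + (9877907/118718212)*η + ...; c5 = 9877907/118718212.


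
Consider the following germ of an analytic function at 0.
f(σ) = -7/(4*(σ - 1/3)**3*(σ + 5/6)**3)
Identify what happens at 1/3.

The denominator factor σ - 1/3 vanishes at 1/3 and appears to the power 3; the numerator there equals -7/4, nonzero, and no other factor vanishes.
Hence a pole whose order is the multiplicity, 3.

The point is a pole of order 3.


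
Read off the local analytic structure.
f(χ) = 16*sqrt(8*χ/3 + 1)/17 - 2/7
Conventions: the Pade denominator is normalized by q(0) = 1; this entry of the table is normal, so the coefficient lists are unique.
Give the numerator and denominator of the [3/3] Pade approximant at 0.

Taylor coefficients needed (expand at 0): a_0 = 78/119, a_1 = 64/51, a_2 = -128/153, a_3 = 512/459, a_4 = -2560/1377, a_5 = 14336/4131, a_6 = -28672/4131.
Write the denominator as Q(χ) = 1 + q1*χ + q2*χ^2 + q3*χ^3. Requiring Q*f - P = O(χ^7) with deg P <= 3 kills the coefficients of χ^4..χ^6 in Q*f:
  χ^4: a_4 + q1*a_3 + q2*a_2 + q3*a_1 = 0, i.e. -2560/1377 + (512/459)*q1 + (-128/153)*q2 + (64/51)*q3 = 0.
  χ^5: a_5 + q1*a_4 + q2*a_3 + q3*a_2 = 0, i.e. 14336/4131 + (-2560/1377)*q1 + (512/459)*q2 + (-128/153)*q3 = 0.
  χ^6: a_6 + q1*a_5 + q2*a_4 + q3*a_3 = 0, i.e. -28672/4131 + (14336/4131)*q1 + (-2560/1377)*q2 + (512/459)*q3 = 0.
Solving this linear system: q1 = 10/3, q2 = 8/3, q3 = 8/27.
The numerator is Q*f truncated at degree 3: P0 = a_0 = 78/119; P1 = a_1 + q1*a_0 = 1228/357; P2 = a_2 + q1*a_1 + q2*a_0 = 5456/1071; P3 = a_3 + q1*a_2 + q2*a_1 + q3*a_0 = 2000/1071.

The Pade approximant has numerator coefficients [78/119, 1228/357, 5456/1071, 2000/1071]; denominator coefficients [1, 10/3, 8/3, 8/27].


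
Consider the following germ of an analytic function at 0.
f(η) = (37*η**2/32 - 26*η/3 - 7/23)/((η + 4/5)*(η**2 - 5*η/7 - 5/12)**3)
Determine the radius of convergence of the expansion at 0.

Denominator factor (η**2 - 5*η/7 - 5/12)^3: discriminant 320/147, real irrational roots 5/14 + (4/21)*sqrt(15) and 5/14 - (4/21)*sqrt(15); poles of order 3, moduli 5/14 + (4/21)*sqrt(15) and -5/14 + (4/21)*sqrt(15).
Denominator factor (η + 4/5): pole of order 1 at -4/5, modulus 4/5.
The radius of convergence is the smallest modulus among the singular points: -5/14 + (4/21)*sqrt(15).

The radius of convergence is -5/14 + (4/21)*sqrt(15).


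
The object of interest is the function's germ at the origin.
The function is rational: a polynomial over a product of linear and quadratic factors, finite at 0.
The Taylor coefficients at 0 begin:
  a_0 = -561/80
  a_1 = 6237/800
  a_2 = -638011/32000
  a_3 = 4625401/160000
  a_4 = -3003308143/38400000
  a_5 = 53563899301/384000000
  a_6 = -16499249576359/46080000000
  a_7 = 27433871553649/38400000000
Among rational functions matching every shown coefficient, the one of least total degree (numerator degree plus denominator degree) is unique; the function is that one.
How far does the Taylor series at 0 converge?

No rational of total degree below 5 reproduces all 8 coefficients; solving the [2/3] Pade equations on them gives f(θ) = (-18*θ**2/5 + θ + 17/10)/((θ + 4/9)*(θ**2 + 3*θ/10 - 6/11)), whose expansion matches every shown term.
Denominator factor (θ + 4/9): pole of order 1 at -4/9, modulus 4/9.
Denominator factor (θ**2 + 3*θ/10 - 6/11): discriminant 2499/1100, real irrational roots -3/20 + (7/220)*sqrt(561) and -3/20 - (7/220)*sqrt(561); poles of order 1, moduli -3/20 + (7/220)*sqrt(561) and 3/20 + (7/220)*sqrt(561).
The radius of convergence is the smallest modulus among the singular points: 4/9.

The radius of convergence is 4/9.


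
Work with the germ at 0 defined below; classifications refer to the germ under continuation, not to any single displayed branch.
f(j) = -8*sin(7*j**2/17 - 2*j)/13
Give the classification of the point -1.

There is no denominator, hence no pole anywhere.
The factor sin(7*j**2/17 - 2*j) is entire.
So the germ continues analytically to -1.

The point is a regular point.


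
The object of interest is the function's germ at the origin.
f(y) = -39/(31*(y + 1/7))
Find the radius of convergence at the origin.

The radius of convergence is 1/7.

Denominator factor (y + 1/7): pole of order 1 at -1/7, modulus 1/7.
The radius of convergence is the smallest modulus among the singular points: 1/7.


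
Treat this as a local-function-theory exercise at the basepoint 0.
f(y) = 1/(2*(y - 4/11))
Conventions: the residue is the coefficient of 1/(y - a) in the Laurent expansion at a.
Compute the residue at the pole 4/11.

At the order-1 pole 4/11 set g(y) = (y - (4/11))*f(y) = 1/2.
Simple pole: residue = g(a) at a = 4/11, which is 1/2.

The residue is 1/2.


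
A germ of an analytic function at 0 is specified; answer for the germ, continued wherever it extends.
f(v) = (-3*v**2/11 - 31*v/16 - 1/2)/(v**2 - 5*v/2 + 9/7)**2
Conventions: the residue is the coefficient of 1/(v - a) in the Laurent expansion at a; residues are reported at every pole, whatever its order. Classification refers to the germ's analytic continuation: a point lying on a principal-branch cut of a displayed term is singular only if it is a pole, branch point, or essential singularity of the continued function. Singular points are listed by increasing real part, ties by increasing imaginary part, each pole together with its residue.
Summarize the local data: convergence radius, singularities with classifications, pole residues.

Denominator factor (v**2 - 5*v/2 + 9/7)^2: discriminant 31/28, real irrational roots 5/4 + (1/28)*sqrt(217) and 5/4 - (1/28)*sqrt(217); poles of order 2, moduli 5/4 + (1/28)*sqrt(217) and 5/4 - (1/28)*sqrt(217).
The radius of convergence is the smallest modulus among the singular points: 5/4 - (1/28)*sqrt(217).
The factor v**2 - 5*v/2 + 9/7 splits as (v - a)(v - a') with a = 5/4 - (1/28)*sqrt(217), a' = 5/4 + (1/28)*sqrt(217). At the order-2 pole a set g(v) = (v - a)^2*f(v) = [-3*v**2/11 - 31*v/16 - 1/2] / (v - a')^2.
Order-2 pole: residue = g'(a); g'(5/4 - (1/28)*sqrt(217)) = -(16127/42284)*sqrt(217), so the residue is -(16127/42284)*sqrt(217).
The factor v**2 - 5*v/2 + 9/7 splits as (v - a)(v - a') with a = 5/4 + (1/28)*sqrt(217), a' = 5/4 - (1/28)*sqrt(217). At the order-2 pole a set g(v) = (v - a)^2*f(v) = [-3*v**2/11 - 31*v/16 - 1/2] / (v - a')^2.
Order-2 pole: residue = g'(a); g'(5/4 + (1/28)*sqrt(217)) = (16127/42284)*sqrt(217), so the residue is (16127/42284)*sqrt(217).
List the singular points by increasing real part (a conjugate pair: the negative imaginary part first).

Radius of convergence at 0: 5/4 - (1/28)*sqrt(217).
At 5/4 - (1/28)*sqrt(217): a pole of order 2; residue -(16127/42284)*sqrt(217).
At 5/4 + (1/28)*sqrt(217): a pole of order 2; residue (16127/42284)*sqrt(217).


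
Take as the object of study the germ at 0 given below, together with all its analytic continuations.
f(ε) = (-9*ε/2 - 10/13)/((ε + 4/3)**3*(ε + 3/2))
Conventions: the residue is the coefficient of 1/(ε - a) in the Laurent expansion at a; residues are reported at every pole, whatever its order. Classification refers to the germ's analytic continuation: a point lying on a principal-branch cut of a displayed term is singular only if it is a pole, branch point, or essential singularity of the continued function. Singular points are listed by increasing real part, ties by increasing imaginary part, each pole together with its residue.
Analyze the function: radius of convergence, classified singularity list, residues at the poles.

Radius of convergence at 0: 4/3.
At -3/2: a pole of order 1; residue -16794/13.
At -4/3: a pole of order 3; residue 16794/13.

Denominator factor (ε + 4/3)^3: pole of order 3 at -4/3, modulus 4/3.
Denominator factor (ε + 3/2): pole of order 1 at -3/2, modulus 3/2.
The radius of convergence is the smallest modulus among the singular points: 4/3.
At the order-1 pole -3/2 set g(ε) = (ε - (-3/2))*f(ε) = (-9*ε/2 - 10/13)/(ε + 4/3)**3.
Simple pole: residue = g(a) at a = -3/2, which is -16794/13.
At the order-3 pole -4/3 set g(ε) = (ε - (-4/3))^3*f(ε) = (-9*ε/2 - 10/13)/(ε + 3/2).
Order-3 pole: residue = g''(a)/2; g''(-4/3) = 33588/13, so the residue is 16794/13.
List the singular points by increasing real part (a conjugate pair: the negative imaginary part first).


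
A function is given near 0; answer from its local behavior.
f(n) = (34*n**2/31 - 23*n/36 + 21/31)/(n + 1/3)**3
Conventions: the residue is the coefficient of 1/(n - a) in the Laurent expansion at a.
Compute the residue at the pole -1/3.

The residue is 34/31.

At the order-3 pole -1/3 set g(n) = (n - (-1/3))^3*f(n) = 34*n**2/31 - 23*n/36 + 21/31.
Order-3 pole: residue = g''(a)/2; g''(-1/3) = 68/31, so the residue is 34/31.


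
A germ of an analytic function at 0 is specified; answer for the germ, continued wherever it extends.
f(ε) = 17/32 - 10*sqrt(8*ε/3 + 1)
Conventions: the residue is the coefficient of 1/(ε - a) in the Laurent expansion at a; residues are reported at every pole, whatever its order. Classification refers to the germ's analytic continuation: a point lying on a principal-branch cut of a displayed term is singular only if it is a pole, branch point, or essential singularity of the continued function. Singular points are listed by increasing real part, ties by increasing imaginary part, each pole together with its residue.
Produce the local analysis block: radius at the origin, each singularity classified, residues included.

Branch term (-10)*sqrt(1 - ε/(-3/8)): its argument vanishes at ε = -3/8, a square-root branch point, modulus 3/8.
The radius of convergence is the smallest modulus among the singular points: 3/8.

Radius of convergence at 0: 3/8.
At -3/8: an algebraic (square-root) branch point.


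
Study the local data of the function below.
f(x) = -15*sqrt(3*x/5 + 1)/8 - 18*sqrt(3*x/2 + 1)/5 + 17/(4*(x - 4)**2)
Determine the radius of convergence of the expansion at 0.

The radius of convergence is 2/3.

Denominator factor (x - 4)^2: pole of order 2 at 4, modulus 4.
Branch term (-18/5)*sqrt(1 - x/(-2/3)): its argument vanishes at x = -2/3, a square-root branch point, modulus 2/3.
Branch term (-15/8)*sqrt(1 - x/(-5/3)): its argument vanishes at x = -5/3, a square-root branch point, modulus 5/3.
The radius of convergence is the smallest modulus among the singular points: 2/3.


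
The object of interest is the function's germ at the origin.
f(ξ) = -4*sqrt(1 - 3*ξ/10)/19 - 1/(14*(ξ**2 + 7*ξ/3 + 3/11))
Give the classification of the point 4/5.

The point is a regular point.

Denominator factors: ξ**2 + 7*ξ/3 + 3/11 = 2293/825 at ξ = 4/5 — none vanishes.
Branch term sqrt(1 - ξ/(10/3)): argument at 4/5 is 19/25, nonzero, so 4/5 is not its branch point (a point on a principal cut is still regular for the continued germ).
So the germ continues analytically to 4/5.


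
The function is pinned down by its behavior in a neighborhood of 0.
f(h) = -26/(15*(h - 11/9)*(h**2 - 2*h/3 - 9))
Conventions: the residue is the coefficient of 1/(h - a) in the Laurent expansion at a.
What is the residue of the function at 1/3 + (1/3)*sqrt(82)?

The factor h**2 - 2*h/3 - 9 splits as (h - a)(h - a') with a = 1/3 + (1/3)*sqrt(82), a' = 1/3 - (1/3)*sqrt(82). At the order-1 pole a set g(h) = (h - a)*f(h) = [-26/(15*(h - 11/9))] / (h - a').
Simple pole: residue = g(a) at a = 1/3 + (1/3)*sqrt(82), which is -351/3370 - (234/69085)*sqrt(82).

The residue is -351/3370 - (234/69085)*sqrt(82).


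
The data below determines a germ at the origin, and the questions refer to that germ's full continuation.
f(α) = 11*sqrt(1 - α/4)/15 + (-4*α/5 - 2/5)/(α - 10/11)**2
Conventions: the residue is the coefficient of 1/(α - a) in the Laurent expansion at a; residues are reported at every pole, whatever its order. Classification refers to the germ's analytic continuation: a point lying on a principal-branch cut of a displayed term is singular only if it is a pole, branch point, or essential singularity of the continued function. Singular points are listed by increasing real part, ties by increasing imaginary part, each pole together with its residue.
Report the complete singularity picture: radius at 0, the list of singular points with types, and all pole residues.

Radius of convergence at 0: 10/11.
At 10/11: a pole of order 2; residue -4/5.
At 4: an algebraic (square-root) branch point.

Denominator factor (α - 10/11)^2: pole of order 2 at 10/11, modulus 10/11.
Branch term (11/15)*sqrt(1 - α/(4)): its argument vanishes at α = 4, a square-root branch point, modulus 4.
The radius of convergence is the smallest modulus among the singular points: 10/11.
The branch term is analytic at 10/11 and contributes nothing to the residue; only the rational part matters.
At the order-2 pole 10/11 set g(α) = (α - (10/11))^2*(rational part) = -4*α/5 - 2/5.
Order-2 pole: residue = g'(a); g'(10/11) = -4/5, so the residue is -4/5.
List the singular points by increasing real part (a conjugate pair: the negative imaginary part first).


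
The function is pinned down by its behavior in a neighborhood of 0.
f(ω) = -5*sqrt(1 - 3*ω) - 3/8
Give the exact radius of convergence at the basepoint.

Branch term (-5)*sqrt(1 - ω/(1/3)): its argument vanishes at ω = 1/3, a square-root branch point, modulus 1/3.
The radius of convergence is the smallest modulus among the singular points: 1/3.

The radius of convergence is 1/3.


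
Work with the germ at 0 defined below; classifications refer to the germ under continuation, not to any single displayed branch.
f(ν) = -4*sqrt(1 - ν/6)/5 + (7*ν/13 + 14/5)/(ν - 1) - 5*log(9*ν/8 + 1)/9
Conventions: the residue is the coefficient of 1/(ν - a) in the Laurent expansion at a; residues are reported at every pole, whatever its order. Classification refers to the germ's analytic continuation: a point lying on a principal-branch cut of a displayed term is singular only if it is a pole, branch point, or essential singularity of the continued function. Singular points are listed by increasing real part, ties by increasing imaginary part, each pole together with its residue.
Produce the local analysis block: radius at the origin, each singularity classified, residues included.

Radius of convergence at 0: 8/9.
At -8/9: a logarithmic branch point.
At 1: a pole of order 1; residue 217/65.
At 6: an algebraic (square-root) branch point.

Denominator factor (ν - 1): pole of order 1 at 1, modulus 1.
Branch term (-5/9)*log(1 - ν/(-8/9)): its argument vanishes at ν = -8/9, a logarithmic branch point, modulus 8/9.
Branch term (-4/5)*sqrt(1 - ν/(6)): its argument vanishes at ν = 6, a square-root branch point, modulus 6.
The radius of convergence is the smallest modulus among the singular points: 8/9.
The branch terms are analytic at 1 and contribute nothing to the residue; only the rational part matters.
At the order-1 pole 1 set g(ν) = (ν - (1))*(rational part) = 7*ν/13 + 14/5.
Simple pole: residue = g(a) at a = 1, which is 217/65.
List the singular points by increasing real part (a conjugate pair: the negative imaginary part first).


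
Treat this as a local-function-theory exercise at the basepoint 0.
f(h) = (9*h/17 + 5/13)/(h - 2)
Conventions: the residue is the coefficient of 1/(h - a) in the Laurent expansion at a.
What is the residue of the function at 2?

At the order-1 pole 2 set g(h) = (h - (2))*f(h) = 9*h/17 + 5/13.
Simple pole: residue = g(a) at a = 2, which is 319/221.

The residue is 319/221.


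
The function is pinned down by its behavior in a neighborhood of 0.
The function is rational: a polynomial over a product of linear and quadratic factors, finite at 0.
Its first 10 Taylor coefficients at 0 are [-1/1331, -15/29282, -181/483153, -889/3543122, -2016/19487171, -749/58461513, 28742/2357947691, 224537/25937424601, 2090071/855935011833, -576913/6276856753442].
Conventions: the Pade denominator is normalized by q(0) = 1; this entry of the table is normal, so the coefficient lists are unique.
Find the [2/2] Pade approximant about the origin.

The Pade approximant has numerator coefficients [-1/1331, 676833/322951178, -723145/5328694437]; denominator coefficients [1, -421134/121319, 2734137/1334509].

Taylor coefficients needed (read off): a_0 = -1/1331, a_1 = -15/29282, a_2 = -181/483153, a_3 = -889/3543122, a_4 = -2016/19487171.
Write the denominator as Q(u) = 1 + q1*u + q2*u^2. Requiring Q*f - P = O(u^5) with deg P <= 2 kills the coefficients of u^3..u^4 in Q*f:
  u^3: a_3 + q1*a_2 + q2*a_1 = 0, i.e. -889/3543122 + (-181/483153)*q1 + (-15/29282)*q2 = 0.
  u^4: a_4 + q1*a_3 + q2*a_2 = 0, i.e. -2016/19487171 + (-889/3543122)*q1 + (-181/483153)*q2 = 0.
Solving this linear system: q1 = -421134/121319, q2 = 2734137/1334509.
The numerator is Q*f truncated at degree 2: P0 = a_0 = -1/1331; P1 = a_1 + q1*a_0 = 676833/322951178; P2 = a_2 + q1*a_1 + q2*a_0 = -723145/5328694437.


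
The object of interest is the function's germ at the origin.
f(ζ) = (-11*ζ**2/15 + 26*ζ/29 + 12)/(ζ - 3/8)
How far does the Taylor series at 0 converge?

Denominator factor (ζ - 3/8): pole of order 1 at 3/8, modulus 3/8.
The radius of convergence is the smallest modulus among the singular points: 3/8.

The radius of convergence is 3/8.


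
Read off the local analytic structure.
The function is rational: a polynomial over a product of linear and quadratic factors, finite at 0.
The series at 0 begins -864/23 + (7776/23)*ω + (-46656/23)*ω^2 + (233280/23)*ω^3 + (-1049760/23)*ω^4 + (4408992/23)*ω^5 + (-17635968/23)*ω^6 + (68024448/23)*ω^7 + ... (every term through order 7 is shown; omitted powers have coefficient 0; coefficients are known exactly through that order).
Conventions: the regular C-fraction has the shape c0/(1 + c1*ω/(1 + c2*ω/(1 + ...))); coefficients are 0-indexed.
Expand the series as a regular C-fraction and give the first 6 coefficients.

Taylor coefficients (read off): a_0 = -864/23, a_1 = 7776/23, a_2 = -46656/23, a_3 = 233280/23, a_4 = -1049760/23, a_5 = 4408992/23.
c0 = a_0 = -864/23. Peel one level at a time: if S = 1 + c*ω/S' with S'(0) = 1, then c is the ω-coefficient of S and S' = c*ω/(S - 1).
S_1 = c0/f = 1 + (9)*ω + (27)*ω^2 + ...; c1 = 9.
S_2 = c1*ω/(S_1 - 1) = 1 + (-3)*ω + (6)*ω^2 + ...; c2 = -3.
S_3 = c2*ω/(S_2 - 1) = 1 + (2)*ω + (1)*ω^2 + ...; c3 = 2.
S_4 = c3*ω/(S_3 - 1) = 1 + (-1/2)*ω + (3/4)*ω^2 + ...; c4 = -1/2.
S_5 = c4*ω/(S_4 - 1) = 1 + (3/2)*ω + ...; c5 = 3/2.

The regular C-fraction coefficients are [-864/23, 9, -3, 2, -1/2, 3/2].


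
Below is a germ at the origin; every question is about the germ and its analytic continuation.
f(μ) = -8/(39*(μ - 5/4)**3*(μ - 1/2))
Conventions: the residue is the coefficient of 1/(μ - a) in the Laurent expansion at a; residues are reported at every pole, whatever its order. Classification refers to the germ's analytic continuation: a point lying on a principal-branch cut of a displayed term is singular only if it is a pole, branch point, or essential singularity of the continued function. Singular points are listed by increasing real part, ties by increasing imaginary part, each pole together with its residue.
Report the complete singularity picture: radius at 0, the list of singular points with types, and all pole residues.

Denominator factor (μ - 5/4)^3: pole of order 3 at 5/4, modulus 5/4.
Denominator factor (μ - 1/2): pole of order 1 at 1/2, modulus 1/2.
The radius of convergence is the smallest modulus among the singular points: 1/2.
At the order-1 pole 1/2 set g(μ) = (μ - (1/2))*f(μ) = -8/(39*(μ - 5/4)**3).
Simple pole: residue = g(a) at a = 1/2, which is 512/1053.
At the order-3 pole 5/4 set g(μ) = (μ - (5/4))^3*f(μ) = -8/(39*(μ - 1/2)).
Order-3 pole: residue = g''(a)/2; g''(5/4) = -1024/1053, so the residue is -512/1053.
List the singular points by increasing real part (a conjugate pair: the negative imaginary part first).

Radius of convergence at 0: 1/2.
At 1/2: a pole of order 1; residue 512/1053.
At 5/4: a pole of order 3; residue -512/1053.


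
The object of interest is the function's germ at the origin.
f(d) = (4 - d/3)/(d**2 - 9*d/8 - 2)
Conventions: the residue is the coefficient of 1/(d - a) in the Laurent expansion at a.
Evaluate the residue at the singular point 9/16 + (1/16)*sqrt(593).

The factor d**2 - 9*d/8 - 2 splits as (d - a)(d - a') with a = 9/16 + (1/16)*sqrt(593), a' = 9/16 - (1/16)*sqrt(593). At the order-1 pole a set g(d) = (d - a)*f(d) = [4 - d/3] / (d - a').
Simple pole: residue = g(a) at a = 9/16 + (1/16)*sqrt(593), which is -1/6 + (61/1186)*sqrt(593).

The residue is -1/6 + (61/1186)*sqrt(593).


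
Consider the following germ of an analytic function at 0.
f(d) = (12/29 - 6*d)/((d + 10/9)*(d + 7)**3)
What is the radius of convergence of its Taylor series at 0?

The radius of convergence is 10/9.

Denominator factor (d + 7)^3: pole of order 3 at -7, modulus 7.
Denominator factor (d + 10/9): pole of order 1 at -10/9, modulus 10/9.
The radius of convergence is the smallest modulus among the singular points: 10/9.


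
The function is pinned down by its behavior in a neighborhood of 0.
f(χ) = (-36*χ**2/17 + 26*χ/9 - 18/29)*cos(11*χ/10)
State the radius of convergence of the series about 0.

The radius of convergence is infinite.

The factor cos(11*χ/10) is entire and contributes no finite singular point.
The polynomial part has no poles.
No finite singular points: the Taylor series at 0 converges everywhere.


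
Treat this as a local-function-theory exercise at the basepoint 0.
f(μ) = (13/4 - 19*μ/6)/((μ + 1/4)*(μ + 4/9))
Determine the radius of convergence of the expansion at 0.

Denominator factor (μ + 4/9): pole of order 1 at -4/9, modulus 4/9.
Denominator factor (μ + 1/4): pole of order 1 at -1/4, modulus 1/4.
The radius of convergence is the smallest modulus among the singular points: 1/4.

The radius of convergence is 1/4.


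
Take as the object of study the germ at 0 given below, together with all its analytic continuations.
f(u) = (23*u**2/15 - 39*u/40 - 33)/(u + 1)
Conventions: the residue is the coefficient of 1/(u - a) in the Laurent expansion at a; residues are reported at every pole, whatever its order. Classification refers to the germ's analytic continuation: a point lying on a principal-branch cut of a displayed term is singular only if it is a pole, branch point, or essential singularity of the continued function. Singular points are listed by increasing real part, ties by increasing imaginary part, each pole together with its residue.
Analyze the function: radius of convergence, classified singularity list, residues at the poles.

Radius of convergence at 0: 1.
At -1: a pole of order 1; residue -3659/120.

Denominator factor (u + 1): pole of order 1 at -1, modulus 1.
The radius of convergence is the smallest modulus among the singular points: 1.
At the order-1 pole -1 set g(u) = (u - (-1))*f(u) = 23*u**2/15 - 39*u/40 - 33.
Simple pole: residue = g(a) at a = -1, which is -3659/120.


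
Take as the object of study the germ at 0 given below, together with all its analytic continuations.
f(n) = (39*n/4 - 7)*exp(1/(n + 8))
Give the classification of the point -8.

The point is an essential singularity.

The exponent 1/(n - (-8)) has a pole at -8, so exp(1/(n - (-8))) takes every nonzero value near it: an essential singularity (not a pole of any order).


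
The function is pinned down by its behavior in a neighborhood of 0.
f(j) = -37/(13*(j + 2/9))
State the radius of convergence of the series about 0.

The radius of convergence is 2/9.

Denominator factor (j + 2/9): pole of order 1 at -2/9, modulus 2/9.
The radius of convergence is the smallest modulus among the singular points: 2/9.


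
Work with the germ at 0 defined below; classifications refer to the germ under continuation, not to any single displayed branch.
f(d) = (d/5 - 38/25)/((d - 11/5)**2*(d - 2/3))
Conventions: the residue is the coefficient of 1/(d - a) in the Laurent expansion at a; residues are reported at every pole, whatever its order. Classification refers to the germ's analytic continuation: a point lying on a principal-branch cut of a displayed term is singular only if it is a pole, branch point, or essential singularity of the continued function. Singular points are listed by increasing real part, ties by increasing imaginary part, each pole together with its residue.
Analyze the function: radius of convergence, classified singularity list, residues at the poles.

Denominator factor (d - 2/3): pole of order 1 at 2/3, modulus 2/3.
Denominator factor (d - 11/5)^2: pole of order 2 at 11/5, modulus 11/5.
The radius of convergence is the smallest modulus among the singular points: 2/3.
At the order-1 pole 2/3 set g(d) = (d - (2/3))*f(d) = (d/5 - 38/25)/(d - 11/5)**2.
Simple pole: residue = g(a) at a = 2/3, which is -312/529.
At the order-2 pole 11/5 set g(d) = (d - (11/5))^2*f(d) = (d/5 - 38/25)/(d - 2/3).
Order-2 pole: residue = g'(a); g'(11/5) = 312/529, so the residue is 312/529.
List the singular points by increasing real part (a conjugate pair: the negative imaginary part first).

Radius of convergence at 0: 2/3.
At 2/3: a pole of order 1; residue -312/529.
At 11/5: a pole of order 2; residue 312/529.


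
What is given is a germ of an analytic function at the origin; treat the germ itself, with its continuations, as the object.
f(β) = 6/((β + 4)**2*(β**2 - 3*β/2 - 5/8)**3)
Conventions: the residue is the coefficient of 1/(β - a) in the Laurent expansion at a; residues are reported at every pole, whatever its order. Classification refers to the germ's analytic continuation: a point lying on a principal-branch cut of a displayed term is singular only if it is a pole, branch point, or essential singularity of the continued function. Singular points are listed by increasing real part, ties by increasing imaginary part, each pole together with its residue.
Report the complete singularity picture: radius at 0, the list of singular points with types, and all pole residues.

Denominator factor (β**2 - 3*β/2 - 5/8)^3: discriminant 19/4, real irrational roots 3/4 + (1/4)*sqrt(19) and 3/4 - (1/4)*sqrt(19); poles of order 3, moduli 3/4 + (1/4)*sqrt(19) and -3/4 + (1/4)*sqrt(19).
Denominator factor (β + 4)^2: pole of order 2 at -4, modulus 4.
The radius of convergence is the smallest modulus among the singular points: -3/4 + (1/4)*sqrt(19).
At the order-2 pole -4 set g(β) = (β - (-4))^2*f(β) = 6/(β**2 - 3*β/2 - 5/8)**3.
Order-2 pole: residue = g'(a); g'(-4) = 4096/5000211, so the residue is 4096/5000211.
The factor β**2 - 3*β/2 - 5/8 splits as (β - a)(β - a') with a = 3/4 - (1/4)*sqrt(19), a' = 3/4 + (1/4)*sqrt(19). At the order-3 pole a set g(β) = (β - a)^3*f(β) = [6/(β + 4)**2] / (β - a')^3.
Order-3 pole: residue = g''(a)/2; g''(3/4 - (1/4)*sqrt(19)) = -4096/5000211 - (1368064/95004009)*sqrt(19), so the residue is -2048/5000211 - (684032/95004009)*sqrt(19).
The factor β**2 - 3*β/2 - 5/8 splits as (β - a)(β - a') with a = 3/4 + (1/4)*sqrt(19), a' = 3/4 - (1/4)*sqrt(19). At the order-3 pole a set g(β) = (β - a)^3*f(β) = [6/(β + 4)**2] / (β - a')^3.
Order-3 pole: residue = g''(a)/2; g''(3/4 + (1/4)*sqrt(19)) = -4096/5000211 + (1368064/95004009)*sqrt(19), so the residue is -2048/5000211 + (684032/95004009)*sqrt(19).
List the singular points by increasing real part (a conjugate pair: the negative imaginary part first).

Radius of convergence at 0: -3/4 + (1/4)*sqrt(19).
At -4: a pole of order 2; residue 4096/5000211.
At 3/4 - (1/4)*sqrt(19): a pole of order 3; residue -2048/5000211 - (684032/95004009)*sqrt(19).
At 3/4 + (1/4)*sqrt(19): a pole of order 3; residue -2048/5000211 + (684032/95004009)*sqrt(19).


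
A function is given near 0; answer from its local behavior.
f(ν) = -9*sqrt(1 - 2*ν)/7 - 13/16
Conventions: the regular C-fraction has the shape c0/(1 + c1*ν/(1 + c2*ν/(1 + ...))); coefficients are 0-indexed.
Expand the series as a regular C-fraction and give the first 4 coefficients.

The regular C-fraction coefficients are [-235/112, 144/235, -523/470, -235/1046].

Taylor coefficients (expand at 0): a_0 = -235/112, a_1 = 9/7, a_2 = 9/14, a_3 = 9/14.
c0 = a_0 = -235/112. Peel one level at a time: if S = 1 + c*ν/S' with S'(0) = 1, then c is the ν-coefficient of S and S' = c*ν/(S - 1).
S_1 = c0/f = 1 + (144/235)*ν + (37656/55225)*ν^2 + ...; c1 = 144/235.
S_2 = c1*ν/(S_1 - 1) = 1 + (-523/470)*ν + (-1/4)*ν^2 + ...; c2 = -523/470.
S_3 = c2*ν/(S_2 - 1) = 1 + (-235/1046)*ν + ...; c3 = -235/1046.


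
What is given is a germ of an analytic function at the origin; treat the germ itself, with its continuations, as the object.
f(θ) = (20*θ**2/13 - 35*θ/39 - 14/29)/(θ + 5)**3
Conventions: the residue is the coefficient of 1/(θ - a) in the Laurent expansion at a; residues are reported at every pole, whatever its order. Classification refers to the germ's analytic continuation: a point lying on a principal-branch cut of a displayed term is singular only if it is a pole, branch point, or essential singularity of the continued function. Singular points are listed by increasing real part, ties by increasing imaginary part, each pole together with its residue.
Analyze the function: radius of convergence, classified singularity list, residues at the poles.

Denominator factor (θ + 5)^3: pole of order 3 at -5, modulus 5.
The radius of convergence is the smallest modulus among the singular points: 5.
At the order-3 pole -5 set g(θ) = (θ - (-5))^3*f(θ) = 20*θ**2/13 - 35*θ/39 - 14/29.
Order-3 pole: residue = g''(a)/2; g''(-5) = 40/13, so the residue is 20/13.

Radius of convergence at 0: 5.
At -5: a pole of order 3; residue 20/13.


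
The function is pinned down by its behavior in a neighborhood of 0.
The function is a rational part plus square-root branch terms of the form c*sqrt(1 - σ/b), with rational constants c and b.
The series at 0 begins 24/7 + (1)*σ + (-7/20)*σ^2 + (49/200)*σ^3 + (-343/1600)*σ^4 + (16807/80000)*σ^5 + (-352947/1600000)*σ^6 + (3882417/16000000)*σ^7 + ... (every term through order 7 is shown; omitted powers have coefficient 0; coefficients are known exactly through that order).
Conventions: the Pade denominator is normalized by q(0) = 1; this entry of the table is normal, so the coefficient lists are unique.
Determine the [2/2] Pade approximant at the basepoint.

The Pade approximant has numerator coefficients [24/7, 23/5, 28/25]; denominator coefficients [1, 21/20, 49/400].

Taylor coefficients needed (read off): a_0 = 24/7, a_1 = 1, a_2 = -7/20, a_3 = 49/200, a_4 = -343/1600.
Write the denominator as Q(σ) = 1 + q1*σ + q2*σ^2. Requiring Q*f - P = O(σ^5) with deg P <= 2 kills the coefficients of σ^3..σ^4 in Q*f:
  σ^3: a_3 + q1*a_2 + q2*a_1 = 0, i.e. 49/200 + (-7/20)*q1 + (1)*q2 = 0.
  σ^4: a_4 + q1*a_3 + q2*a_2 = 0, i.e. -343/1600 + (49/200)*q1 + (-7/20)*q2 = 0.
Solving this linear system: q1 = 21/20, q2 = 49/400.
The numerator is Q*f truncated at degree 2: P0 = a_0 = 24/7; P1 = a_1 + q1*a_0 = 23/5; P2 = a_2 + q1*a_1 + q2*a_0 = 28/25.
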